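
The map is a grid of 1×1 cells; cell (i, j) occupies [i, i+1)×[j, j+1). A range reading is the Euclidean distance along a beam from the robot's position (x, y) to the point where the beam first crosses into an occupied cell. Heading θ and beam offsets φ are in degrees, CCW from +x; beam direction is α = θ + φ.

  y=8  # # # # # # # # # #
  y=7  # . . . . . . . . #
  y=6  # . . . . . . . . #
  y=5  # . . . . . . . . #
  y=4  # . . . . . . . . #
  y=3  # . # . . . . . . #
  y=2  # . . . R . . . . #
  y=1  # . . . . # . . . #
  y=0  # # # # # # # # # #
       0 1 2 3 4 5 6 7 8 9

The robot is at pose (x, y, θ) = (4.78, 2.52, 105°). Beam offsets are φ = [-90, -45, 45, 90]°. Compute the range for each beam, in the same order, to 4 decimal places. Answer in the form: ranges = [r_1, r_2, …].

ranges = [4.3689, 6.3278, 2.0554, 3.9133]

beam 1: φ=-90°, α=15°
  d=(0.9659,0.2588)  start (4,2)  tX=0.2278 tY=1.8546  stride 1/|dx|=1.0353 1/|dy|=3.8637
    cross x-line → (5,2), t=0.2278
    cross x-line → (6,2), t=1.2630
    cross y-line → (6,3), t=1.8546
    cross x-line → (7,3), t=2.2983
    cross x-line → (8,3), t=3.3336
    cross x-line → (9,3), t=4.3689 (wall)
  → r_1 = 4.3689
beam 2: φ=-45°, α=60°
  d=(0.5000,0.8660)  start (4,2)  tX=0.4400 tY=0.5543  stride 1/|dx|=2.0000 1/|dy|=1.1547
    cross x-line → (5,2), t=0.4400
    cross y-line → (5,3), t=0.5543
    cross y-line → (5,4), t=1.7090
    cross x-line → (6,4), t=2.4400
    cross y-line → (6,5), t=2.8637
    cross y-line → (6,6), t=4.0184
    cross x-line → (7,6), t=4.4400
    cross y-line → (7,7), t=5.1731
    cross y-line → (7,8), t=6.3278 (wall)
  → r_2 = 6.3278
beam 3: φ=45°, α=150°
  d=(-0.8660,0.5000)  start (4,2)  tX=0.9007 tY=0.9600  stride 1/|dx|=1.1547 1/|dy|=2.0000
    cross x-line → (3,2), t=0.9007
    cross y-line → (3,3), t=0.9600
    cross x-line → (2,3), t=2.0554 (wall)
  → r_3 = 2.0554
beam 4: φ=90°, α=195°
  d=(-0.9659,-0.2588)  start (4,2)  tX=0.8075 tY=2.0091  stride 1/|dx|=1.0353 1/|dy|=3.8637
    cross x-line → (3,2), t=0.8075
    cross x-line → (2,2), t=1.8428
    cross y-line → (2,1), t=2.0091
    cross x-line → (1,1), t=2.8781
    cross x-line → (0,1), t=3.9133 (wall)
  → r_4 = 3.9133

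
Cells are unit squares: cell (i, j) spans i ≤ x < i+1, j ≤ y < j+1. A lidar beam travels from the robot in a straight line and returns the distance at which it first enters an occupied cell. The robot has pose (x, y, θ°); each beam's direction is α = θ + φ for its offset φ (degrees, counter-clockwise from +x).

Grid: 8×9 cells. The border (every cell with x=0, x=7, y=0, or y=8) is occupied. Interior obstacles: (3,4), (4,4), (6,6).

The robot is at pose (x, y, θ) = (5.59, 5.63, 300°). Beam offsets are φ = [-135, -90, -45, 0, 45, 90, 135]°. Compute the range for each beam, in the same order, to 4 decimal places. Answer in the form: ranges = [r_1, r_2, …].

ranges = [4.7519, 1.2600, 4.7933, 2.8200, 1.4597, 0.7400, 2.4536]

beam 1: φ=-135°, α=165°
  d=(-0.9659,0.2588)  start (5,5)  tX=0.6108 tY=1.4296  stride 1/|dx|=1.0353 1/|dy|=3.8637
    cross x-line → (4,5), t=0.6108
    cross y-line → (4,6), t=1.4296
    cross x-line → (3,6), t=1.6461
    cross x-line → (2,6), t=2.6814
    cross x-line → (1,6), t=3.7166
    cross x-line → (0,6), t=4.7519 (wall)
  → r_1 = 4.7519
beam 2: φ=-90°, α=210°
  d=(-0.8660,-0.5000)  start (5,5)  tX=0.6813 tY=1.2600  stride 1/|dx|=1.1547 1/|dy|=2.0000
    cross x-line → (4,5), t=0.6813
    cross y-line → (4,4), t=1.2600 (wall)
  → r_2 = 1.2600
beam 3: φ=-45°, α=255°
  d=(-0.2588,-0.9659)  start (5,5)  tX=2.2796 tY=0.6522  stride 1/|dx|=3.8637 1/|dy|=1.0353
    cross y-line → (5,4), t=0.6522
    cross y-line → (5,3), t=1.6875
    cross x-line → (4,3), t=2.2796
    cross y-line → (4,2), t=2.7228
    cross y-line → (4,1), t=3.7581
    cross y-line → (4,0), t=4.7933 (wall)
  → r_3 = 4.7933
beam 4: φ=0°, α=300°
  d=(0.5000,-0.8660)  start (5,5)  tX=0.8200 tY=0.7275  stride 1/|dx|=2.0000 1/|dy|=1.1547
    cross y-line → (5,4), t=0.7275
    cross x-line → (6,4), t=0.8200
    cross y-line → (6,3), t=1.8822
    cross x-line → (7,3), t=2.8200 (wall)
  → r_4 = 2.8200
beam 5: φ=45°, α=345°
  d=(0.9659,-0.2588)  start (5,5)  tX=0.4245 tY=2.4341  stride 1/|dx|=1.0353 1/|dy|=3.8637
    cross x-line → (6,5), t=0.4245
    cross x-line → (7,5), t=1.4597 (wall)
  → r_5 = 1.4597
beam 6: φ=90°, α=30°
  d=(0.8660,0.5000)  start (5,5)  tX=0.4734 tY=0.7400  stride 1/|dx|=1.1547 1/|dy|=2.0000
    cross x-line → (6,5), t=0.4734
    cross y-line → (6,6), t=0.7400 (wall)
  → r_6 = 0.7400
beam 7: φ=135°, α=75°
  d=(0.2588,0.9659)  start (5,5)  tX=1.5841 tY=0.3831  stride 1/|dx|=3.8637 1/|dy|=1.0353
    cross y-line → (5,6), t=0.3831
    cross y-line → (5,7), t=1.4183
    cross x-line → (6,7), t=1.5841
    cross y-line → (6,8), t=2.4536 (wall)
  → r_7 = 2.4536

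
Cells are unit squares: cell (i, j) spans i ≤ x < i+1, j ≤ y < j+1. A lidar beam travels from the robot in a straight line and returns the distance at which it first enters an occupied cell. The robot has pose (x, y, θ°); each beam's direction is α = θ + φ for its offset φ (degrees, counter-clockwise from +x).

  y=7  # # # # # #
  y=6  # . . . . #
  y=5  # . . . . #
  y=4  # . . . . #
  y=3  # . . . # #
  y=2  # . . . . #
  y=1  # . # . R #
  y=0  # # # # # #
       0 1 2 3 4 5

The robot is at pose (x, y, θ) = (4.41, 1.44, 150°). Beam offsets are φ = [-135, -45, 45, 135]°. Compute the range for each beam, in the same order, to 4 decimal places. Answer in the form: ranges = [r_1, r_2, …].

ranges = [0.6108, 5.7561, 1.4597, 0.4555]

beam 1: φ=-135°, α=15°
  d=(0.9659,0.2588)  start (4,1)  tX=0.6108 tY=2.1637  stride 1/|dx|=1.0353 1/|dy|=3.8637
    cross x-line → (5,1), t=0.6108 (wall)
  → r_1 = 0.6108
beam 2: φ=-45°, α=105°
  d=(-0.2588,0.9659)  start (4,1)  tX=1.5841 tY=0.5798  stride 1/|dx|=3.8637 1/|dy|=1.0353
    cross y-line → (4,2), t=0.5798
    cross x-line → (3,2), t=1.5841
    cross y-line → (3,3), t=1.6150
    cross y-line → (3,4), t=2.6503
    cross y-line → (3,5), t=3.6856
    cross y-line → (3,6), t=4.7209
    cross x-line → (2,6), t=5.4478
    cross y-line → (2,7), t=5.7561 (wall)
  → r_2 = 5.7561
beam 3: φ=45°, α=195°
  d=(-0.9659,-0.2588)  start (4,1)  tX=0.4245 tY=1.7000  stride 1/|dx|=1.0353 1/|dy|=3.8637
    cross x-line → (3,1), t=0.4245
    cross x-line → (2,1), t=1.4597 (wall)
  → r_3 = 1.4597
beam 4: φ=135°, α=285°
  d=(0.2588,-0.9659)  start (4,1)  tX=2.2796 tY=0.4555  stride 1/|dx|=3.8637 1/|dy|=1.0353
    cross y-line → (4,0), t=0.4555 (wall)
  → r_4 = 0.4555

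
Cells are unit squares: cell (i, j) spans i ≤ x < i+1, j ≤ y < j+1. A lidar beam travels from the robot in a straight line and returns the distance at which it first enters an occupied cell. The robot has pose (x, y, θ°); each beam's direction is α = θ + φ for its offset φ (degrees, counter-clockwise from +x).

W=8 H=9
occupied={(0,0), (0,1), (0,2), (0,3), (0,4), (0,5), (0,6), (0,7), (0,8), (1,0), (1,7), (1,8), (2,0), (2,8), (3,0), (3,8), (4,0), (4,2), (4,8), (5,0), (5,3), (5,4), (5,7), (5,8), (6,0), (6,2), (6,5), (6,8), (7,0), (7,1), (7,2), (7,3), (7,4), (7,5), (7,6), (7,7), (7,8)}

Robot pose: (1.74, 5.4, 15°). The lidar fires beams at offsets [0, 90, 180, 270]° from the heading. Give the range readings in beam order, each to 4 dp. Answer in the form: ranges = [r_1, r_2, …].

ranges = [5.4456, 1.6564, 0.7661, 4.5552]

beam 1: φ=0°, α=15°
  cosα=0.9659 sinα=0.2588 | (1,5) | tMaxX 0.2692 tMaxY 2.3182 | tΔX 1.0353 tΔY 3.8637
    t=0.2692 [x] (2,5)
    t=1.3044 [x] (3,5)
    t=2.3182 [y] (3,6)
    t=2.3397 [x] (4,6)
    t=3.3750 [x] (5,6)
    t=4.4103 [x] (6,6)
    t=5.4456 [x] (7,6) — stop
  → r_1 = 5.4456
beam 2: φ=90°, α=105°
  cosα=-0.2588 sinα=0.9659 | (1,5) | tMaxX 2.8591 tMaxY 0.6212 | tΔX 3.8637 tΔY 1.0353
    t=0.6212 [y] (1,6)
    t=1.6564 [y] (1,7) — stop
  → r_2 = 1.6564
beam 3: φ=180°, α=195°
  cosα=-0.9659 sinα=-0.2588 | (1,5) | tMaxX 0.7661 tMaxY 1.5455 | tΔX 1.0353 tΔY 3.8637
    t=0.7661 [x] (0,5) — stop
  → r_3 = 0.7661
beam 4: φ=270°, α=285°
  cosα=0.2588 sinα=-0.9659 | (1,5) | tMaxX 1.0046 tMaxY 0.4141 | tΔX 3.8637 tΔY 1.0353
    t=0.4141 [y] (1,4)
    t=1.0046 [x] (2,4)
    t=1.4494 [y] (2,3)
    t=2.4847 [y] (2,2)
    t=3.5199 [y] (2,1)
    t=4.5552 [y] (2,0) — stop
  → r_4 = 4.5552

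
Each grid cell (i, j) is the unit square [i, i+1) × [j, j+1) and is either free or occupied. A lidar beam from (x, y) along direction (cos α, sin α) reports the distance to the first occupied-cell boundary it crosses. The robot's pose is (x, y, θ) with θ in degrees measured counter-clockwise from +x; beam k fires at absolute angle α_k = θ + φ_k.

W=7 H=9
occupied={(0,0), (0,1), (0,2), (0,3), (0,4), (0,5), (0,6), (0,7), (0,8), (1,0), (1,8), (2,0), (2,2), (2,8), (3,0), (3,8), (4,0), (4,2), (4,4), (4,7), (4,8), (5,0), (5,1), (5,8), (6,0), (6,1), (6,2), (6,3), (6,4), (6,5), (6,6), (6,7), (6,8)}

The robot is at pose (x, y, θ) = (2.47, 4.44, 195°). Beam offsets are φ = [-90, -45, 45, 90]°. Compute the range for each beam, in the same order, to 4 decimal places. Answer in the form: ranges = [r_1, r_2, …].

beam 1: φ=-90°, α=105°
  cosα=-0.2588 sinα=0.9659 | (2,4) | tMaxX 1.8159 tMaxY 0.5798 | tΔX 3.8637 tΔY 1.0353
    t=0.5798 [y] (2,5)
    t=1.6150 [y] (2,6)
    t=1.8159 [x] (1,6)
    t=2.6503 [y] (1,7)
    t=3.6856 [y] (1,8) — stop
  → r_1 = 3.6856
beam 2: φ=-45°, α=150°
  cosα=-0.8660 sinα=0.5000 | (2,4) | tMaxX 0.5427 tMaxY 1.1200 | tΔX 1.1547 tΔY 2.0000
    t=0.5427 [x] (1,4)
    t=1.1200 [y] (1,5)
    t=1.6974 [x] (0,5) — stop
  → r_2 = 1.6974
beam 3: φ=45°, α=240°
  cosα=-0.5000 sinα=-0.8660 | (2,4) | tMaxX 0.9400 tMaxY 0.5081 | tΔX 2.0000 tΔY 1.1547
    t=0.5081 [y] (2,3)
    t=0.9400 [x] (1,3)
    t=1.6628 [y] (1,2)
    t=2.8175 [y] (1,1)
    t=2.9400 [x] (0,1) — stop
  → r_3 = 2.9400
beam 4: φ=90°, α=285°
  cosα=0.2588 sinα=-0.9659 | (2,4) | tMaxX 2.0478 tMaxY 0.4555 | tΔX 3.8637 tΔY 1.0353
    t=0.4555 [y] (2,3)
    t=1.4908 [y] (2,2) — stop
  → r_4 = 1.4908

ranges = [3.6856, 1.6974, 2.9400, 1.4908]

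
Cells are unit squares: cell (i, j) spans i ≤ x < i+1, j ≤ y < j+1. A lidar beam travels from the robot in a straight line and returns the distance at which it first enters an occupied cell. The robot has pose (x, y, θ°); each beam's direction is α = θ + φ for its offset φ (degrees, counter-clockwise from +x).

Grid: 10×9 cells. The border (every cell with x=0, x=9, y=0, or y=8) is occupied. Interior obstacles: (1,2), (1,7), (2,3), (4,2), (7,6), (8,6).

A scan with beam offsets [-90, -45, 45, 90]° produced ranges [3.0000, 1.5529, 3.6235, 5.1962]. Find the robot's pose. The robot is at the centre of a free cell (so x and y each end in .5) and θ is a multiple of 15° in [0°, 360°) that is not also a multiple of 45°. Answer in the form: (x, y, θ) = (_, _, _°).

The pose lattice has 50·16 = 800 candidates. Test each by forward raycasting.
  (4.5, 6.5, 60°): beam 1 = 5.1962 ≠ 3.0000 ✗
  (6.5, 6.5, 75°): beam 1 = 0.5176 ≠ 3.0000 ✗
  (2.5, 2.5, 240°): beam 1 = 0.5774 ≠ 3.0000 ✗
  (2.5, 2.5, 285°): beam 1 = 0.5176 ≠ 3.0000 ✗
  …
  (5.5, 6.5, 120°): r_1=3.0000, r_2=1.5529, r_3=3.6235, r_4=5.1962 — all match ✓
No second candidate reproduces the full scan.

(x, y, θ) = (5.5, 6.5, 120°)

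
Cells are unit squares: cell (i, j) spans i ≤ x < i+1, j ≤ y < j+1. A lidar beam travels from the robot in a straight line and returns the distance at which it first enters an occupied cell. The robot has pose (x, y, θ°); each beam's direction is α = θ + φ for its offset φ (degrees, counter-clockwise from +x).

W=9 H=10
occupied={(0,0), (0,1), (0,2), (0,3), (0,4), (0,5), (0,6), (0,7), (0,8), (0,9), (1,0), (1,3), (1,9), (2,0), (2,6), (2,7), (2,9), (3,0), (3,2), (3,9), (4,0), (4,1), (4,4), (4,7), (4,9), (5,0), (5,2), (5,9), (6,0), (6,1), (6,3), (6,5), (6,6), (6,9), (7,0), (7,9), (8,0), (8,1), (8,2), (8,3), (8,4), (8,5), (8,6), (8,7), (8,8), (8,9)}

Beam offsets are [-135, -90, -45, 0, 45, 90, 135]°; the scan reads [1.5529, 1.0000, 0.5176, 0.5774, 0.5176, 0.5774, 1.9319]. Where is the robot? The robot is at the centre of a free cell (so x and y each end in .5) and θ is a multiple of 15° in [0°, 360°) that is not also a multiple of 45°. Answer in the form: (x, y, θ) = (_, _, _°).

Candidates: 44 free-cell centres × 16 headings = 704 poses. Raycast each; keep the one whose scan matches to 4 dp.
  (1.5, 6.5, 30°): beam 1 = 1.9319 ≠ 1.5529 ✗
  (4.5, 6.5, 300°): beam 2 = 4.0415 ≠ 1.0000 ✗
  (3.5, 6.5, 105°): beam 1 = 2.8868 ≠ 1.5529 ✗
  (4.5, 8.5, 75°): beam 1 = 0.5774 ≠ 1.5529 ✗
  …
  (1.5, 1.5, 210°): r_1=1.5529, r_2=1.0000, r_3=0.5176, r_4=0.5774, r_5=0.5176, r_6=0.5774, r_7=1.9319 — all match ✓
No second candidate reproduces the full scan.

(x, y, θ) = (1.5, 1.5, 210°)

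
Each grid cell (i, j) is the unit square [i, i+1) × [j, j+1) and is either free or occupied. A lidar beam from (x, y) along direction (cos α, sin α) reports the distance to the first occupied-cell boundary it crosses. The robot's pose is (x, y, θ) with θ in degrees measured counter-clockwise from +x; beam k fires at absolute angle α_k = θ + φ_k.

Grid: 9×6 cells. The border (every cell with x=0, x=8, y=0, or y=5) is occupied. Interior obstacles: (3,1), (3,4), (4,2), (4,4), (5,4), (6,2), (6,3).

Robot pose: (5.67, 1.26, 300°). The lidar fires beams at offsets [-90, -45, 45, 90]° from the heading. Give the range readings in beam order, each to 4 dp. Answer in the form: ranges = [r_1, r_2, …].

beam 1: φ=-90°, α=210°
  d=(-0.8660,-0.5000)  start (5,1)  tX=0.7736 tY=0.5200  stride 1/|dx|=1.1547 1/|dy|=2.0000
    cross y-line → (5,0), t=0.5200 (wall)
  → r_1 = 0.5200
beam 2: φ=-45°, α=255°
  d=(-0.2588,-0.9659)  start (5,1)  tX=2.5887 tY=0.2692  stride 1/|dx|=3.8637 1/|dy|=1.0353
    cross y-line → (5,0), t=0.2692 (wall)
  → r_2 = 0.2692
beam 3: φ=45°, α=345°
  d=(0.9659,-0.2588)  start (5,1)  tX=0.3416 tY=1.0046  stride 1/|dx|=1.0353 1/|dy|=3.8637
    cross x-line → (6,1), t=0.3416
    cross y-line → (6,0), t=1.0046 (wall)
  → r_3 = 1.0046
beam 4: φ=90°, α=30°
  d=(0.8660,0.5000)  start (5,1)  tX=0.3811 tY=1.4800  stride 1/|dx|=1.1547 1/|dy|=2.0000
    cross x-line → (6,1), t=0.3811
    cross y-line → (6,2), t=1.4800 (wall)
  → r_4 = 1.4800

ranges = [0.5200, 0.2692, 1.0046, 1.4800]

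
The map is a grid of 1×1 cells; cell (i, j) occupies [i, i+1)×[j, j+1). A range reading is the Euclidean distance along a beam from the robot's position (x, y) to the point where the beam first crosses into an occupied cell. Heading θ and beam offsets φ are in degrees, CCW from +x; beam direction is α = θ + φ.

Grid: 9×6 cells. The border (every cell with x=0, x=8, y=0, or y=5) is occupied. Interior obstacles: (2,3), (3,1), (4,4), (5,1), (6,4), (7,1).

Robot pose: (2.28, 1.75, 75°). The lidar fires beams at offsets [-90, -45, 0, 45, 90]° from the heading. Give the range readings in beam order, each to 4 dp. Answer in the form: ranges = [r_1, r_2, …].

beam 1: φ=-90°, α=345°
  direction (0.9659, -0.2588); cell (2,1); t to first gridline: x 0.7454, y 2.8978 (then +1.0353 / +3.8637)
    (3,1) via x @ 0.7454  # hit
  → r_1 = 0.7454
beam 2: φ=-45°, α=30°
  direction (0.8660, 0.5000); cell (2,1); t to first gridline: x 0.8314, y 0.5000 (then +1.1547 / +2.0000)
    (2,2) via y @ 0.5000
    (3,2) via x @ 0.8314
    (4,2) via x @ 1.9861
    (4,3) via y @ 2.5000
    (5,3) via x @ 3.1408
    (6,3) via x @ 4.2955
    (6,4) via y @ 4.5000  # hit
  → r_2 = 4.5000
beam 3: φ=0°, α=75°
  direction (0.2588, 0.9659); cell (2,1); t to first gridline: x 2.7819, y 0.2588 (then +3.8637 / +1.0353)
    (2,2) via y @ 0.2588
    (2,3) via y @ 1.2941  # hit
  → r_3 = 1.2941
beam 4: φ=45°, α=120°
  direction (-0.5000, 0.8660); cell (2,1); t to first gridline: x 0.5600, y 0.2887 (then +2.0000 / +1.1547)
    (2,2) via y @ 0.2887
    (1,2) via x @ 0.5600
    (1,3) via y @ 1.4434
    (0,3) via x @ 2.5600  # hit
  → r_4 = 2.5600
beam 5: φ=90°, α=165°
  direction (-0.9659, 0.2588); cell (2,1); t to first gridline: x 0.2899, y 0.9659 (then +1.0353 / +3.8637)
    (1,1) via x @ 0.2899
    (1,2) via y @ 0.9659
    (0,2) via x @ 1.3252  # hit
  → r_5 = 1.3252

ranges = [0.7454, 4.5000, 1.2941, 2.5600, 1.3252]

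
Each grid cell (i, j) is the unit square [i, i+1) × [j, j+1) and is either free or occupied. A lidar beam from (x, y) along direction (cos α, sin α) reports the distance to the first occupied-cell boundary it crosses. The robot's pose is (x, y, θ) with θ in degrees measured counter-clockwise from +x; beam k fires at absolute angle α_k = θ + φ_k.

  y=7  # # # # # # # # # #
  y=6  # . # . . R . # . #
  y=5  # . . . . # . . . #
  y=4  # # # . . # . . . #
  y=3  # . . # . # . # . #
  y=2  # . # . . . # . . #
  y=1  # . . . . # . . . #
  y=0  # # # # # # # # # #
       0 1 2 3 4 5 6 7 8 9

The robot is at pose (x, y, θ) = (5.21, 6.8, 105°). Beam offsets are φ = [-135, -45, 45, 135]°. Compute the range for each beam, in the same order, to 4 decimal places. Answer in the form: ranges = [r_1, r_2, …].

ranges = [4.3763, 0.2309, 0.4000, 3.2332]

beam 1: φ=-135°, α=330°
  dir = (cos 330°, sin 330°) = (0.8660, -0.5000); from cell (5,6)
  next x-line at t=0.9122, next y-line at t=1.6000; Δt_x=1.1547, Δt_y=2.0000
    x: enter (6,6) at t=0.9122
    y: enter (6,5) at t=1.6000
    x: enter (7,5) at t=2.0669
    x: enter (8,5) at t=3.2216
    y: enter (8,4) at t=3.6000
    x: enter (9,4) at t=4.3763 ← occupied
  → r_1 = 4.3763
beam 2: φ=-45°, α=60°
  dir = (cos 60°, sin 60°) = (0.5000, 0.8660); from cell (5,6)
  next x-line at t=1.5800, next y-line at t=0.2309; Δt_x=2.0000, Δt_y=1.1547
    y: enter (5,7) at t=0.2309 ← occupied
  → r_2 = 0.2309
beam 3: φ=45°, α=150°
  dir = (cos 150°, sin 150°) = (-0.8660, 0.5000); from cell (5,6)
  next x-line at t=0.2425, next y-line at t=0.4000; Δt_x=1.1547, Δt_y=2.0000
    x: enter (4,6) at t=0.2425
    y: enter (4,7) at t=0.4000 ← occupied
  → r_3 = 0.4000
beam 4: φ=135°, α=240°
  dir = (cos 240°, sin 240°) = (-0.5000, -0.8660); from cell (5,6)
  next x-line at t=0.4200, next y-line at t=0.9238; Δt_x=2.0000, Δt_y=1.1547
    x: enter (4,6) at t=0.4200
    y: enter (4,5) at t=0.9238
    y: enter (4,4) at t=2.0785
    x: enter (3,4) at t=2.4200
    y: enter (3,3) at t=3.2332 ← occupied
  → r_4 = 3.2332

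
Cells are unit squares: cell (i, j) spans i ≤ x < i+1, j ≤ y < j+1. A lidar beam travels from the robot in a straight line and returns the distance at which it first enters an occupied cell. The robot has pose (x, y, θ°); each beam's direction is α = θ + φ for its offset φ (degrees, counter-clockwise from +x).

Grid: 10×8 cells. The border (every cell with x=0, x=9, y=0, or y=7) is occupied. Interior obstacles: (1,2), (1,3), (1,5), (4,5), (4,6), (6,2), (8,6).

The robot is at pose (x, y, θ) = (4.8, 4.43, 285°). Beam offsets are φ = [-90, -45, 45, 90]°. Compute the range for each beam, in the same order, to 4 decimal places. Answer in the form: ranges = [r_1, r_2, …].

beam 1: φ=-90°, α=195°
  d=(-0.9659,-0.2588)  start (4,4)  tX=0.8282 tY=1.6614  stride 1/|dx|=1.0353 1/|dy|=3.8637
    cross x-line → (3,4), t=0.8282
    cross y-line → (3,3), t=1.6614
    cross x-line → (2,3), t=1.8635
    cross x-line → (1,3), t=2.8988 (wall)
  → r_1 = 2.8988
beam 2: φ=-45°, α=240°
  d=(-0.5000,-0.8660)  start (4,4)  tX=1.6000 tY=0.4965  stride 1/|dx|=2.0000 1/|dy|=1.1547
    cross y-line → (4,3), t=0.4965
    cross x-line → (3,3), t=1.6000
    cross y-line → (3,2), t=1.6512
    cross y-line → (3,1), t=2.8059
    cross x-line → (2,1), t=3.6000
    cross y-line → (2,0), t=3.9606 (wall)
  → r_2 = 3.9606
beam 3: φ=45°, α=330°
  d=(0.8660,-0.5000)  start (4,4)  tX=0.2309 tY=0.8600  stride 1/|dx|=1.1547 1/|dy|=2.0000
    cross x-line → (5,4), t=0.2309
    cross y-line → (5,3), t=0.8600
    cross x-line → (6,3), t=1.3856
    cross x-line → (7,3), t=2.5403
    cross y-line → (7,2), t=2.8600
    cross x-line → (8,2), t=3.6950
    cross x-line → (9,2), t=4.8497 (wall)
  → r_3 = 4.8497
beam 4: φ=90°, α=15°
  d=(0.9659,0.2588)  start (4,4)  tX=0.2071 tY=2.2023  stride 1/|dx|=1.0353 1/|dy|=3.8637
    cross x-line → (5,4), t=0.2071
    cross x-line → (6,4), t=1.2423
    cross y-line → (6,5), t=2.2023
    cross x-line → (7,5), t=2.2776
    cross x-line → (8,5), t=3.3129
    cross x-line → (9,5), t=4.3482 (wall)
  → r_4 = 4.3482

ranges = [2.8988, 3.9606, 4.8497, 4.3482]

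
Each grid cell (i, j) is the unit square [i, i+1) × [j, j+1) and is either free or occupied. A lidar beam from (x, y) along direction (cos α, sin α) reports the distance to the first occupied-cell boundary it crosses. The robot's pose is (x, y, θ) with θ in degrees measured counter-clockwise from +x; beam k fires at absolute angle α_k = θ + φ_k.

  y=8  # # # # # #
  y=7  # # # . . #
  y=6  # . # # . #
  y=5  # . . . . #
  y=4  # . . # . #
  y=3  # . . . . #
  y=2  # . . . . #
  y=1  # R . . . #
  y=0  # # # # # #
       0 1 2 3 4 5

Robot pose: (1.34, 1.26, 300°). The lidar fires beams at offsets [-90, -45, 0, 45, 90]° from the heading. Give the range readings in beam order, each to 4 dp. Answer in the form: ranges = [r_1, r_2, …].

beam 1: φ=-90°, α=210°
  dir = (cos 210°, sin 210°) = (-0.8660, -0.5000); from cell (1,1)
  next x-line at t=0.3926, next y-line at t=0.5200; Δt_x=1.1547, Δt_y=2.0000
    x: enter (0,1) at t=0.3926 ← occupied
  → r_1 = 0.3926
beam 2: φ=-45°, α=255°
  dir = (cos 255°, sin 255°) = (-0.2588, -0.9659); from cell (1,1)
  next x-line at t=1.3137, next y-line at t=0.2692; Δt_x=3.8637, Δt_y=1.0353
    y: enter (1,0) at t=0.2692 ← occupied
  → r_2 = 0.2692
beam 3: φ=0°, α=300°
  dir = (cos 300°, sin 300°) = (0.5000, -0.8660); from cell (1,1)
  next x-line at t=1.3200, next y-line at t=0.3002; Δt_x=2.0000, Δt_y=1.1547
    y: enter (1,0) at t=0.3002 ← occupied
  → r_3 = 0.3002
beam 4: φ=45°, α=345°
  dir = (cos 345°, sin 345°) = (0.9659, -0.2588); from cell (1,1)
  next x-line at t=0.6833, next y-line at t=1.0046; Δt_x=1.0353, Δt_y=3.8637
    x: enter (2,1) at t=0.6833
    y: enter (2,0) at t=1.0046 ← occupied
  → r_4 = 1.0046
beam 5: φ=90°, α=30°
  dir = (cos 30°, sin 30°) = (0.8660, 0.5000); from cell (1,1)
  next x-line at t=0.7621, next y-line at t=1.4800; Δt_x=1.1547, Δt_y=2.0000
    x: enter (2,1) at t=0.7621
    y: enter (2,2) at t=1.4800
    x: enter (3,2) at t=1.9168
    x: enter (4,2) at t=3.0715
    y: enter (4,3) at t=3.4800
    x: enter (5,3) at t=4.2262 ← occupied
  → r_5 = 4.2262

ranges = [0.3926, 0.2692, 0.3002, 1.0046, 4.2262]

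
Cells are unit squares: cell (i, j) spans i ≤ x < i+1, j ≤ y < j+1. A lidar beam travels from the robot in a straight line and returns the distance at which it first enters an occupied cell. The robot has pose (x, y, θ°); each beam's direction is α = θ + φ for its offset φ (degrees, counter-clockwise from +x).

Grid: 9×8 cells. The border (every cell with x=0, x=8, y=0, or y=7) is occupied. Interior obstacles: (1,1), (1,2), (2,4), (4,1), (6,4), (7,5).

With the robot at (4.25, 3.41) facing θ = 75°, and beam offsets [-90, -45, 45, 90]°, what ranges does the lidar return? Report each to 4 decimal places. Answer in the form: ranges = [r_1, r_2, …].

beam 1: φ=-90°, α=345°
  direction (0.9659, -0.2588); cell (4,3); t to first gridline: x 0.7765, y 1.5841 (then +1.0353 / +3.8637)
    (5,3) via x @ 0.7765
    (5,2) via y @ 1.5841
    (6,2) via x @ 1.8117
    (7,2) via x @ 2.8470
    (8,2) via x @ 3.8823  # hit
  → r_1 = 3.8823
beam 2: φ=-45°, α=30°
  direction (0.8660, 0.5000); cell (4,3); t to first gridline: x 0.8660, y 1.1800 (then +1.1547 / +2.0000)
    (5,3) via x @ 0.8660
    (5,4) via y @ 1.1800
    (6,4) via x @ 2.0207  # hit
  → r_2 = 2.0207
beam 3: φ=45°, α=120°
  direction (-0.5000, 0.8660); cell (4,3); t to first gridline: x 0.5000, y 0.6813 (then +2.0000 / +1.1547)
    (3,3) via x @ 0.5000
    (3,4) via y @ 0.6813
    (3,5) via y @ 1.8360
    (2,5) via x @ 2.5000
    (2,6) via y @ 2.9907
    (2,7) via y @ 4.1454  # hit
  → r_3 = 4.1454
beam 4: φ=90°, α=165°
  direction (-0.9659, 0.2588); cell (4,3); t to first gridline: x 0.2588, y 2.2796 (then +1.0353 / +3.8637)
    (3,3) via x @ 0.2588
    (2,3) via x @ 1.2941
    (2,4) via y @ 2.2796  # hit
  → r_4 = 2.2796

ranges = [3.8823, 2.0207, 4.1454, 2.2796]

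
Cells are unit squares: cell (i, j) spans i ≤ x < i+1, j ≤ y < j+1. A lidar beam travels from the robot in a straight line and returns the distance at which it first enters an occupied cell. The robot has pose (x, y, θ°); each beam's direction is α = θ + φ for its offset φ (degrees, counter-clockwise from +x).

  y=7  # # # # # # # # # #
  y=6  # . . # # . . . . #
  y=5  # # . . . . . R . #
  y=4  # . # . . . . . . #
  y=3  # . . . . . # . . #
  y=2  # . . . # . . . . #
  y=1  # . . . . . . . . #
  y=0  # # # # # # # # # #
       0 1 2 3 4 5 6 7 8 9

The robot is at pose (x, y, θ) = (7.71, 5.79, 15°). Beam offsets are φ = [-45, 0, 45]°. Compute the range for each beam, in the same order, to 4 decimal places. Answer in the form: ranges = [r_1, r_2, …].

beam 1: φ=-45°, α=330°
  cosα=0.8660 sinα=-0.5000 | (7,5) | tMaxX 0.3349 tMaxY 1.5800 | tΔX 1.1547 tΔY 2.0000
    t=0.3349 [x] (8,5)
    t=1.4896 [x] (9,5) — stop
  → r_1 = 1.4896
beam 2: φ=0°, α=15°
  cosα=0.9659 sinα=0.2588 | (7,5) | tMaxX 0.3002 tMaxY 0.8114 | tΔX 1.0353 tΔY 3.8637
    t=0.3002 [x] (8,5)
    t=0.8114 [y] (8,6)
    t=1.3355 [x] (9,6) — stop
  → r_2 = 1.3355
beam 3: φ=45°, α=60°
  cosα=0.5000 sinα=0.8660 | (7,5) | tMaxX 0.5800 tMaxY 0.2425 | tΔX 2.0000 tΔY 1.1547
    t=0.2425 [y] (7,6)
    t=0.5800 [x] (8,6)
    t=1.3972 [y] (8,7) — stop
  → r_3 = 1.3972

ranges = [1.4896, 1.3355, 1.3972]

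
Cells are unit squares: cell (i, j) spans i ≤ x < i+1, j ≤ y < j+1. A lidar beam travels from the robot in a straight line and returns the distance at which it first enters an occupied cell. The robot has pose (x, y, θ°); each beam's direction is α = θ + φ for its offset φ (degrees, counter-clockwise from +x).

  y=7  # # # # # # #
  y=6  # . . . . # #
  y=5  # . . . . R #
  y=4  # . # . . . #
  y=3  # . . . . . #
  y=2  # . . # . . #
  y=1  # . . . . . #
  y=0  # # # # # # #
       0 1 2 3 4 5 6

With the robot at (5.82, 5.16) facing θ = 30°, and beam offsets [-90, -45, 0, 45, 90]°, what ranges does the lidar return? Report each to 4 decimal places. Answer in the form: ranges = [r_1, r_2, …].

beam 1: φ=-90°, α=300°
  dir = (cos 300°, sin 300°) = (0.5000, -0.8660); from cell (5,5)
  next x-line at t=0.3600, next y-line at t=0.1848; Δt_x=2.0000, Δt_y=1.1547
    y: enter (5,4) at t=0.1848
    x: enter (6,4) at t=0.3600 ← occupied
  → r_1 = 0.3600
beam 2: φ=-45°, α=345°
  dir = (cos 345°, sin 345°) = (0.9659, -0.2588); from cell (5,5)
  next x-line at t=0.1863, next y-line at t=0.6182; Δt_x=1.0353, Δt_y=3.8637
    x: enter (6,5) at t=0.1863 ← occupied
  → r_2 = 0.1863
beam 3: φ=0°, α=30°
  dir = (cos 30°, sin 30°) = (0.8660, 0.5000); from cell (5,5)
  next x-line at t=0.2078, next y-line at t=1.6800; Δt_x=1.1547, Δt_y=2.0000
    x: enter (6,5) at t=0.2078 ← occupied
  → r_3 = 0.2078
beam 4: φ=45°, α=75°
  dir = (cos 75°, sin 75°) = (0.2588, 0.9659); from cell (5,5)
  next x-line at t=0.6955, next y-line at t=0.8696; Δt_x=3.8637, Δt_y=1.0353
    x: enter (6,5) at t=0.6955 ← occupied
  → r_4 = 0.6955
beam 5: φ=90°, α=120°
  dir = (cos 120°, sin 120°) = (-0.5000, 0.8660); from cell (5,5)
  next x-line at t=1.6400, next y-line at t=0.9699; Δt_x=2.0000, Δt_y=1.1547
    y: enter (5,6) at t=0.9699 ← occupied
  → r_5 = 0.9699

ranges = [0.3600, 0.1863, 0.2078, 0.6955, 0.9699]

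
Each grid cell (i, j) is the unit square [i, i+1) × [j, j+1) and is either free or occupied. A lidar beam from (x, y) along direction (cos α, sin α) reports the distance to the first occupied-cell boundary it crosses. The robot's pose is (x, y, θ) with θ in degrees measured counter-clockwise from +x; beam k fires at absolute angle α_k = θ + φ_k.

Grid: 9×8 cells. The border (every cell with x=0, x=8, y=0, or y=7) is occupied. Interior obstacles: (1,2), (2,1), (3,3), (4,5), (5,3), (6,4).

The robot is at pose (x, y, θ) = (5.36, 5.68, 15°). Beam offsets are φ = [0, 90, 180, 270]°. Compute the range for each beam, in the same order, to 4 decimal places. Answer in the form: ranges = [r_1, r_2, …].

beam 1: φ=0°, α=15°
  d=(0.9659,0.2588)  start (5,5)  tX=0.6626 tY=1.2364  stride 1/|dx|=1.0353 1/|dy|=3.8637
    cross x-line → (6,5), t=0.6626
    cross y-line → (6,6), t=1.2364
    cross x-line → (7,6), t=1.6979
    cross x-line → (8,6), t=2.7331 (wall)
  → r_1 = 2.7331
beam 2: φ=90°, α=105°
  d=(-0.2588,0.9659)  start (5,5)  tX=1.3909 tY=0.3313  stride 1/|dx|=3.8637 1/|dy|=1.0353
    cross y-line → (5,6), t=0.3313
    cross y-line → (5,7), t=1.3666 (wall)
  → r_2 = 1.3666
beam 3: φ=180°, α=195°
  d=(-0.9659,-0.2588)  start (5,5)  tX=0.3727 tY=2.6273  stride 1/|dx|=1.0353 1/|dy|=3.8637
    cross x-line → (4,5), t=0.3727 (wall)
  → r_3 = 0.3727
beam 4: φ=270°, α=285°
  d=(0.2588,-0.9659)  start (5,5)  tX=2.4728 tY=0.7040  stride 1/|dx|=3.8637 1/|dy|=1.0353
    cross y-line → (5,4), t=0.7040
    cross y-line → (5,3), t=1.7393 (wall)
  → r_4 = 1.7393

ranges = [2.7331, 1.3666, 0.3727, 1.7393]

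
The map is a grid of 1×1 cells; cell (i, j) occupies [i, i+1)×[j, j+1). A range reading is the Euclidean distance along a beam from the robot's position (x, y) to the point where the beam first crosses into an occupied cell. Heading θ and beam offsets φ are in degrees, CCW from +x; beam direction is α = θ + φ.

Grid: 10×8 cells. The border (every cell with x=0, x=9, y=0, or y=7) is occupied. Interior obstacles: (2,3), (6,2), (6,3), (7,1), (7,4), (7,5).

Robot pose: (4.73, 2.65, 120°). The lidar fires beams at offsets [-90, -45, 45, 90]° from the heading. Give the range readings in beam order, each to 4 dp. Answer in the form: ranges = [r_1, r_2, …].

ranges = [1.4665, 4.5035, 1.7910, 3.3000]

beam 1: φ=-90°, α=30°
  direction (0.8660, 0.5000); cell (4,2); t to first gridline: x 0.3118, y 0.7000 (then +1.1547 / +2.0000)
    (5,2) via x @ 0.3118
    (5,3) via y @ 0.7000
    (6,3) via x @ 1.4665  # hit
  → r_1 = 1.4665
beam 2: φ=-45°, α=75°
  direction (0.2588, 0.9659); cell (4,2); t to first gridline: x 1.0432, y 0.3623 (then +3.8637 / +1.0353)
    (4,3) via y @ 0.3623
    (5,3) via x @ 1.0432
    (5,4) via y @ 1.3976
    (5,5) via y @ 2.4329
    (5,6) via y @ 3.4682
    (5,7) via y @ 4.5035  # hit
  → r_2 = 4.5035
beam 3: φ=45°, α=165°
  direction (-0.9659, 0.2588); cell (4,2); t to first gridline: x 0.7558, y 1.3523 (then +1.0353 / +3.8637)
    (3,2) via x @ 0.7558
    (3,3) via y @ 1.3523
    (2,3) via x @ 1.7910  # hit
  → r_3 = 1.7910
beam 4: φ=90°, α=210°
  direction (-0.8660, -0.5000); cell (4,2); t to first gridline: x 0.8429, y 1.3000 (then +1.1547 / +2.0000)
    (3,2) via x @ 0.8429
    (3,1) via y @ 1.3000
    (2,1) via x @ 1.9976
    (1,1) via x @ 3.1523
    (1,0) via y @ 3.3000  # hit
  → r_4 = 3.3000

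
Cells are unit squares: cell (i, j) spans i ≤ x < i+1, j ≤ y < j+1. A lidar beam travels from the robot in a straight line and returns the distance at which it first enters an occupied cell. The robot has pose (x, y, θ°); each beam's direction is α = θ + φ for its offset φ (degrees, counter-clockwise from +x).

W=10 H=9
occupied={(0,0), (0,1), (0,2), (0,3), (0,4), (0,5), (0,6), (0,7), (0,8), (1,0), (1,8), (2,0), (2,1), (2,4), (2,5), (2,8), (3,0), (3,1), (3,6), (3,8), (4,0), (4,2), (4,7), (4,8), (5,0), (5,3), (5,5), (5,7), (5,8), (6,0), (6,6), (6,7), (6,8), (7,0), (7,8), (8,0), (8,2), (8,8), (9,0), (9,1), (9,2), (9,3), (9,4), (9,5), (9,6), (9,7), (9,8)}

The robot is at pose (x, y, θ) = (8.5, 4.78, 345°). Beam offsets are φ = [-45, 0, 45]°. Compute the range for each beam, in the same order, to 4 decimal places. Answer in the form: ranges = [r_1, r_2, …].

ranges = [1.0000, 0.5176, 0.5774]

beam 1: φ=-45°, α=300°
  dir = (cos 300°, sin 300°) = (0.5000, -0.8660); from cell (8,4)
  next x-line at t=1.0000, next y-line at t=0.9007; Δt_x=2.0000, Δt_y=1.1547
    y: enter (8,3) at t=0.9007
    x: enter (9,3) at t=1.0000 ← occupied
  → r_1 = 1.0000
beam 2: φ=0°, α=345°
  dir = (cos 345°, sin 345°) = (0.9659, -0.2588); from cell (8,4)
  next x-line at t=0.5176, next y-line at t=3.0137; Δt_x=1.0353, Δt_y=3.8637
    x: enter (9,4) at t=0.5176 ← occupied
  → r_2 = 0.5176
beam 3: φ=45°, α=30°
  dir = (cos 30°, sin 30°) = (0.8660, 0.5000); from cell (8,4)
  next x-line at t=0.5774, next y-line at t=0.4400; Δt_x=1.1547, Δt_y=2.0000
    y: enter (8,5) at t=0.4400
    x: enter (9,5) at t=0.5774 ← occupied
  → r_3 = 0.5774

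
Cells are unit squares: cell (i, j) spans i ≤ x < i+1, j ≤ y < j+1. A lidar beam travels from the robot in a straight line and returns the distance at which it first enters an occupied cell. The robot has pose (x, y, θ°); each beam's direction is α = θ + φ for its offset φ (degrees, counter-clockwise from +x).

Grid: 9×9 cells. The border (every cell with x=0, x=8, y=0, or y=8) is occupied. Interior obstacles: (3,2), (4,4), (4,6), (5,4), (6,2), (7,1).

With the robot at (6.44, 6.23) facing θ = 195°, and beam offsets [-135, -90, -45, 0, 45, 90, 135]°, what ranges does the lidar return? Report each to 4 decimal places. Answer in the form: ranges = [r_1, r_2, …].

ranges = [2.0438, 1.8324, 3.5400, 5.6319, 1.4203, 4.3792, 1.8013]

beam 1: φ=-135°, α=60°
  d=(0.5000,0.8660)  start (6,6)  tX=1.1200 tY=0.8891  stride 1/|dx|=2.0000 1/|dy|=1.1547
    cross y-line → (6,7), t=0.8891
    cross x-line → (7,7), t=1.1200
    cross y-line → (7,8), t=2.0438 (wall)
  → r_1 = 2.0438
beam 2: φ=-90°, α=105°
  d=(-0.2588,0.9659)  start (6,6)  tX=1.7000 tY=0.7972  stride 1/|dx|=3.8637 1/|dy|=1.0353
    cross y-line → (6,7), t=0.7972
    cross x-line → (5,7), t=1.7000
    cross y-line → (5,8), t=1.8324 (wall)
  → r_2 = 1.8324
beam 3: φ=-45°, α=150°
  d=(-0.8660,0.5000)  start (6,6)  tX=0.5081 tY=1.5400  stride 1/|dx|=1.1547 1/|dy|=2.0000
    cross x-line → (5,6), t=0.5081
    cross y-line → (5,7), t=1.5400
    cross x-line → (4,7), t=1.6628
    cross x-line → (3,7), t=2.8175
    cross y-line → (3,8), t=3.5400 (wall)
  → r_3 = 3.5400
beam 4: φ=0°, α=195°
  d=(-0.9659,-0.2588)  start (6,6)  tX=0.4555 tY=0.8887  stride 1/|dx|=1.0353 1/|dy|=3.8637
    cross x-line → (5,6), t=0.4555
    cross y-line → (5,5), t=0.8887
    cross x-line → (4,5), t=1.4908
    cross x-line → (3,5), t=2.5261
    cross x-line → (2,5), t=3.5614
    cross x-line → (1,5), t=4.5966
    cross y-line → (1,4), t=4.7524
    cross x-line → (0,4), t=5.6319 (wall)
  → r_4 = 5.6319
beam 5: φ=45°, α=240°
  d=(-0.5000,-0.8660)  start (6,6)  tX=0.8800 tY=0.2656  stride 1/|dx|=2.0000 1/|dy|=1.1547
    cross y-line → (6,5), t=0.2656
    cross x-line → (5,5), t=0.8800
    cross y-line → (5,4), t=1.4203 (wall)
  → r_5 = 1.4203
beam 6: φ=90°, α=285°
  d=(0.2588,-0.9659)  start (6,6)  tX=2.1637 tY=0.2381  stride 1/|dx|=3.8637 1/|dy|=1.0353
    cross y-line → (6,5), t=0.2381
    cross y-line → (6,4), t=1.2734
    cross x-line → (7,4), t=2.1637
    cross y-line → (7,3), t=2.3087
    cross y-line → (7,2), t=3.3439
    cross y-line → (7,1), t=4.3792 (wall)
  → r_6 = 4.3792
beam 7: φ=135°, α=330°
  d=(0.8660,-0.5000)  start (6,6)  tX=0.6466 tY=0.4600  stride 1/|dx|=1.1547 1/|dy|=2.0000
    cross y-line → (6,5), t=0.4600
    cross x-line → (7,5), t=0.6466
    cross x-line → (8,5), t=1.8013 (wall)
  → r_7 = 1.8013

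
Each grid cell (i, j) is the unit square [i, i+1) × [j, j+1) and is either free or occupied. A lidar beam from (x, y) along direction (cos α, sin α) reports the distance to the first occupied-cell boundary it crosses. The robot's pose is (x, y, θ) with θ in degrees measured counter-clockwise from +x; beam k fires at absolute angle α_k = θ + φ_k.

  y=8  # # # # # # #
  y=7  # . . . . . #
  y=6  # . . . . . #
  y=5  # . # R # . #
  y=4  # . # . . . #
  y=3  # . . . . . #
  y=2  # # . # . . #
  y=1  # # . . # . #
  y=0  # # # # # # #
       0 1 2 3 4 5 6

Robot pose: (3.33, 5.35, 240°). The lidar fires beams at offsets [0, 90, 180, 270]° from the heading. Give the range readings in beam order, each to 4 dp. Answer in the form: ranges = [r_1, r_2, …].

beam 1: φ=0°, α=240°
  d=(-0.5000,-0.8660)  start (3,5)  tX=0.6600 tY=0.4041  stride 1/|dx|=2.0000 1/|dy|=1.1547
    cross y-line → (3,4), t=0.4041
    cross x-line → (2,4), t=0.6600 (wall)
  → r_1 = 0.6600
beam 2: φ=90°, α=330°
  d=(0.8660,-0.5000)  start (3,5)  tX=0.7736 tY=0.7000  stride 1/|dx|=1.1547 1/|dy|=2.0000
    cross y-line → (3,4), t=0.7000
    cross x-line → (4,4), t=0.7736
    cross x-line → (5,4), t=1.9283
    cross y-line → (5,3), t=2.7000
    cross x-line → (6,3), t=3.0831 (wall)
  → r_2 = 3.0831
beam 3: φ=180°, α=60°
  d=(0.5000,0.8660)  start (3,5)  tX=1.3400 tY=0.7506  stride 1/|dx|=2.0000 1/|dy|=1.1547
    cross y-line → (3,6), t=0.7506
    cross x-line → (4,6), t=1.3400
    cross y-line → (4,7), t=1.9053
    cross y-line → (4,8), t=3.0600 (wall)
  → r_3 = 3.0600
beam 4: φ=270°, α=150°
  d=(-0.8660,0.5000)  start (3,5)  tX=0.3811 tY=1.3000  stride 1/|dx|=1.1547 1/|dy|=2.0000
    cross x-line → (2,5), t=0.3811 (wall)
  → r_4 = 0.3811

ranges = [0.6600, 3.0831, 3.0600, 0.3811]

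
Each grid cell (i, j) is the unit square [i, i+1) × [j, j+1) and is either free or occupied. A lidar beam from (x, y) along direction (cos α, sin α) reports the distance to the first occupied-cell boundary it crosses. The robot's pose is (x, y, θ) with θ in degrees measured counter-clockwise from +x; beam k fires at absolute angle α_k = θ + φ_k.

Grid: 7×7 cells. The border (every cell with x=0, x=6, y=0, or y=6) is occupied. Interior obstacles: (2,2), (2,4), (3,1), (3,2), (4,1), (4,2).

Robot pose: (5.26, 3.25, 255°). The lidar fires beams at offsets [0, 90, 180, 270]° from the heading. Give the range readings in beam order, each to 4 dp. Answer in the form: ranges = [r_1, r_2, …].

beam 1: φ=0°, α=255°
  d=(-0.2588,-0.9659)  start (5,3)  tX=1.0046 tY=0.2588  stride 1/|dx|=3.8637 1/|dy|=1.0353
    cross y-line → (5,2), t=0.2588
    cross x-line → (4,2), t=1.0046 (wall)
  → r_1 = 1.0046
beam 2: φ=90°, α=345°
  d=(0.9659,-0.2588)  start (5,3)  tX=0.7661 tY=0.9659  stride 1/|dx|=1.0353 1/|dy|=3.8637
    cross x-line → (6,3), t=0.7661 (wall)
  → r_2 = 0.7661
beam 3: φ=180°, α=75°
  d=(0.2588,0.9659)  start (5,3)  tX=2.8591 tY=0.7765  stride 1/|dx|=3.8637 1/|dy|=1.0353
    cross y-line → (5,4), t=0.7765
    cross y-line → (5,5), t=1.8117
    cross y-line → (5,6), t=2.8470 (wall)
  → r_3 = 2.8470
beam 4: φ=270°, α=165°
  d=(-0.9659,0.2588)  start (5,3)  tX=0.2692 tY=2.8978  stride 1/|dx|=1.0353 1/|dy|=3.8637
    cross x-line → (4,3), t=0.2692
    cross x-line → (3,3), t=1.3044
    cross x-line → (2,3), t=2.3397
    cross y-line → (2,4), t=2.8978 (wall)
  → r_4 = 2.8978

ranges = [1.0046, 0.7661, 2.8470, 2.8978]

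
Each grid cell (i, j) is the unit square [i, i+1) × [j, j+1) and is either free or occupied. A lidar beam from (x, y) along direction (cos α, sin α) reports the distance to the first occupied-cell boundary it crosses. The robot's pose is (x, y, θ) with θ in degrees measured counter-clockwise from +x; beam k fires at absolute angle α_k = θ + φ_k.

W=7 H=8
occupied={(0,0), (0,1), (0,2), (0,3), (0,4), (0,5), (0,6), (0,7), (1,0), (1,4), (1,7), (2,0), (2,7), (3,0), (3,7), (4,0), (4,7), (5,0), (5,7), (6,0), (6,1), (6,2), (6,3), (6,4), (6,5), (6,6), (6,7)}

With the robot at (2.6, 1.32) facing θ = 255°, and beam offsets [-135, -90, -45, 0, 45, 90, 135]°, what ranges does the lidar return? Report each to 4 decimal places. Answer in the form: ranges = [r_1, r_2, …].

ranges = [3.0946, 1.6564, 0.6400, 0.3313, 0.3695, 1.2364, 3.9260]

beam 1: φ=-135°, α=120°
  d=(-0.5000,0.8660)  start (2,1)  tX=1.2000 tY=0.7852  stride 1/|dx|=2.0000 1/|dy|=1.1547
    cross y-line → (2,2), t=0.7852
    cross x-line → (1,2), t=1.2000
    cross y-line → (1,3), t=1.9399
    cross y-line → (1,4), t=3.0946 (wall)
  → r_1 = 3.0946
beam 2: φ=-90°, α=165°
  d=(-0.9659,0.2588)  start (2,1)  tX=0.6212 tY=2.6273  stride 1/|dx|=1.0353 1/|dy|=3.8637
    cross x-line → (1,1), t=0.6212
    cross x-line → (0,1), t=1.6564 (wall)
  → r_2 = 1.6564
beam 3: φ=-45°, α=210°
  d=(-0.8660,-0.5000)  start (2,1)  tX=0.6928 tY=0.6400  stride 1/|dx|=1.1547 1/|dy|=2.0000
    cross y-line → (2,0), t=0.6400 (wall)
  → r_3 = 0.6400
beam 4: φ=0°, α=255°
  d=(-0.2588,-0.9659)  start (2,1)  tX=2.3182 tY=0.3313  stride 1/|dx|=3.8637 1/|dy|=1.0353
    cross y-line → (2,0), t=0.3313 (wall)
  → r_4 = 0.3313
beam 5: φ=45°, α=300°
  d=(0.5000,-0.8660)  start (2,1)  tX=0.8000 tY=0.3695  stride 1/|dx|=2.0000 1/|dy|=1.1547
    cross y-line → (2,0), t=0.3695 (wall)
  → r_5 = 0.3695
beam 6: φ=90°, α=345°
  d=(0.9659,-0.2588)  start (2,1)  tX=0.4141 tY=1.2364  stride 1/|dx|=1.0353 1/|dy|=3.8637
    cross x-line → (3,1), t=0.4141
    cross y-line → (3,0), t=1.2364 (wall)
  → r_6 = 1.2364
beam 7: φ=135°, α=30°
  d=(0.8660,0.5000)  start (2,1)  tX=0.4619 tY=1.3600  stride 1/|dx|=1.1547 1/|dy|=2.0000
    cross x-line → (3,1), t=0.4619
    cross y-line → (3,2), t=1.3600
    cross x-line → (4,2), t=1.6166
    cross x-line → (5,2), t=2.7713
    cross y-line → (5,3), t=3.3600
    cross x-line → (6,3), t=3.9260 (wall)
  → r_7 = 3.9260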